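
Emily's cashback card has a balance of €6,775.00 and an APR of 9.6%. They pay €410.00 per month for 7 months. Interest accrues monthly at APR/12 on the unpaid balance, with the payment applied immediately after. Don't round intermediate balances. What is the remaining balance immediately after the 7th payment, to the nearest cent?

€4,223.82

Monthly rate r = 9.6%/12 = 0.8% = 0.008.
Each month: B ← B·(1+r) − €410.00.
Month 1: interest €54.20; balance after payment €6,419.20.
Month 2: interest €51.35; balance after payment €6,060.55.
Month 3: interest €48.48; balance after payment €5,699.04.
Month 4: interest €45.59; balance after payment €5,334.63.
Month 5: interest €42.68; balance after payment €4,967.31.
Month 6: interest €39.74; balance after payment €4,597.05.
Month 7: interest €36.78; balance after payment €4,223.82.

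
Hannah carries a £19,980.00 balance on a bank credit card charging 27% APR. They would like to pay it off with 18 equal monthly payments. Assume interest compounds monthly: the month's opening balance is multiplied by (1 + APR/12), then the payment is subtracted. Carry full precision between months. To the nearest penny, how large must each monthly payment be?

£1,362.18

Monthly rate r = 27%/12 = 2.25% = 0.0225.
Level-payment amortization: P = B₀·r / (1 − (1+r)^(−n)) = 19980.00·0.0225 / (1 − 1.0225^(−18)).
Denominator 1 − (1+r)^(−18) = 0.330022374.
P = 449.55 / 0.330022374 ≈ 1362.18.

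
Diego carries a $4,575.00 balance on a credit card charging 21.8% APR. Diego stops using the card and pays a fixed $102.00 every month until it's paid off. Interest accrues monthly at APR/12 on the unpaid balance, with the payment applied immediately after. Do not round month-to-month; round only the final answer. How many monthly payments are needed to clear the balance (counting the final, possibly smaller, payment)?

Monthly rate r = 21.8%/12 = 1.81667% = 0.0181667.
Recurrence: B ← B·(1+r) − $102.00.
Month 1: interest $83.11; balance after payment $4,556.11.
Month 2: interest $82.77; balance after payment $4,536.88.
Closed form: n = −ln(1 − rB₀/P)/ln(1+r) = −ln(0.18517)/ln(1.01817) ≈ 93.674, so the balance reaches zero during payment 94.

94 months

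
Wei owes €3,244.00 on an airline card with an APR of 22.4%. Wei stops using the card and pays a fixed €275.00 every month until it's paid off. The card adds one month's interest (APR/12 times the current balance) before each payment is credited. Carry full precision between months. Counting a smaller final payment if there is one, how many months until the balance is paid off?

Monthly rate r = 22.4%/12 = 1.86667% = 0.0186667.
Recurrence: B ← B·(1+r) − €275.00.
Month 1: interest €60.55; balance after payment €3,029.55.
Month 2: interest €56.55; balance after payment €2,811.11.
Closed form: n = −ln(1 − rB₀/P)/ln(1+r) = −ln(0.7798)/ln(1.01867) ≈ 13.448, so the balance reaches zero during payment 14.

14 payments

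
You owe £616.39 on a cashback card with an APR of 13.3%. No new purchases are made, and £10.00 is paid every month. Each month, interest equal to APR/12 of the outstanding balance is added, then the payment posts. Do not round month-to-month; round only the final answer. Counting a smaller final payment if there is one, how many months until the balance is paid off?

Monthly rate r = 13.3%/12 = 1.10833% = 0.0110833.
Recurrence: B ← B·(1+r) − £10.00.
Month 1: interest £6.83; balance after payment £613.22.
Month 2: interest £6.80; balance after payment £610.02.
Closed form: n = −ln(1 − rB₀/P)/ln(1+r) = −ln(0.31683)/ln(1.01108) ≈ 104.277, so the balance reaches zero during payment 105.

105 payments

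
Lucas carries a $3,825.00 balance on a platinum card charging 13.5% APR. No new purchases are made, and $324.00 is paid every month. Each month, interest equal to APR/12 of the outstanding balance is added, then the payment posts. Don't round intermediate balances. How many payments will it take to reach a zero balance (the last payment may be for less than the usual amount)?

Monthly rate r = 13.5%/12 = 1.125% = 0.01125.
Recurrence: B ← B·(1+r) − $324.00.
Month 1: interest $43.03; balance after payment $3,544.03.
Month 2: interest $39.87; balance after payment $3,259.90.
Closed form: n = −ln(1 − rB₀/P)/ln(1+r) = −ln(0.86719)/ln(1.01125) ≈ 12.738, so the balance reaches zero during payment 13.

13 months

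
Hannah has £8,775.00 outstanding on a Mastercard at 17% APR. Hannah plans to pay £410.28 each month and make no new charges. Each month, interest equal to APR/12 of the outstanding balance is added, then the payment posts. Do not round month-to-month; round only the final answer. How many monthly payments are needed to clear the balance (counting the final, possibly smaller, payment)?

26 payments

Monthly rate r = 17%/12 = 1.41667% = 0.0141667.
Recurrence: B ← B·(1+r) − £410.28.
Month 1: interest £124.31; balance after payment £8,489.03.
Month 2: interest £120.26; balance after payment £8,199.01.
Closed form: n = −ln(1 − rB₀/P)/ln(1+r) = −ln(0.69701)/ln(1.01417) ≈ 25.660, so the balance reaches zero during payment 26.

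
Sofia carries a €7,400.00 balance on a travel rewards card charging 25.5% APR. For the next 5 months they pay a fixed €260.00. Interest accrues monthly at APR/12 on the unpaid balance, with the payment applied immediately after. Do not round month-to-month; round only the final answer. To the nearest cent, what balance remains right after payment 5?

€6,863.95

Monthly rate r = 25.5%/12 = 2.125% = 0.02125.
Each month: B ← B·(1+r) − €260.00.
Month 1: interest €157.25; balance after payment €7,297.25.
Month 2: interest €155.07; balance after payment €7,192.32.
Month 3: interest €152.84; balance after payment €7,085.15.
Month 4: interest €150.56; balance after payment €6,975.71.
Month 5: interest €148.23; balance after payment €6,863.95.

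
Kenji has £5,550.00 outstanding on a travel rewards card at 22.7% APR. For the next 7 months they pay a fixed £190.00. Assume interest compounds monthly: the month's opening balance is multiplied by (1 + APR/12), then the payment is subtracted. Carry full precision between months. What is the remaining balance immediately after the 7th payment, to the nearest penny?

£4,920.06

Monthly rate r = 22.7%/12 = 1.89167% = 0.0189167.
Each month: B ← B·(1+r) − £190.00.
Month 1: interest £104.99; balance after payment £5,464.99.
Month 2: interest £103.38; balance after payment £5,378.37.
Month 3: interest £101.74; balance after payment £5,290.11.
Month 4: interest £100.07; balance after payment £5,200.18.
Month 5: interest £98.37; balance after payment £5,108.55.
Month 6: interest £96.64; balance after payment £5,015.19.
Month 7: interest £94.87; balance after payment £4,920.06.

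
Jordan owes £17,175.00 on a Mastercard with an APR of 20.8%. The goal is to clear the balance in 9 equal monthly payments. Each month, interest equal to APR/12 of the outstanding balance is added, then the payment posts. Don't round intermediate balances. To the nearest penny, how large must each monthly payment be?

Monthly rate r = 20.8%/12 = 1.73333% = 0.0173333.
Level-payment amortization: P = B₀·r / (1 − (1+r)^(−n)) = 17175.00·0.0173333 / (1 − 1.01733^(−9)).
Denominator 1 − (1+r)^(−9) = 0.143296524.
P = 297.7 / 0.143296524 ≈ 2077.51.

£2,077.51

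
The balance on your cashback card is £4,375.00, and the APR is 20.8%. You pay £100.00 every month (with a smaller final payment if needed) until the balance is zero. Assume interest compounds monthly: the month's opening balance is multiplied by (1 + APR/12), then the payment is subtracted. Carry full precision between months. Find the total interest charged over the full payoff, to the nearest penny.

£3,889.44

Monthly rate r = 20.8%/12 = 1.73333% = 0.0173333.
Payoff takes n = ⌈−ln(1 − rB₀/P)/ln(1+r)⌉ = ⌈82.642⌉ = 83 payments; the last is £64.44.
Total paid = 82·£100.00 + £64.44 = £8,264.44.
Total interest = total paid − principal = £8,264.44 − £4,375.00 = £3,889.44.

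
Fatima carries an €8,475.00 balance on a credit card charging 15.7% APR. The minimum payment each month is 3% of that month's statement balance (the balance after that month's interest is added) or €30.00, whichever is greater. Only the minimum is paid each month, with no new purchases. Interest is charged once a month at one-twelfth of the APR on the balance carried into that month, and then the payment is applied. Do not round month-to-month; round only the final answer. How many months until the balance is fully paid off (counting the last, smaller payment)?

Monthly rate r = 15.7%/12 = 1.30833% = 0.0130833.
While 3% of the post-interest balance exceeds €30.00, each month B ← (B·(1+r))·(1 − 0.03), i.e. B shrinks by the factor (1+r)·0.97 = 0.98269.
This holds for months 1–124. Entering month 125 the balance is €972.38; 3% of the post-interest balance is now below €30.00, so the flat €30.00 minimum applies from here.
From month 125 a fixed €30.00 at rate r clears €972.38 in 43 more payments. Total: 124 + 43 = 167 months.

167 months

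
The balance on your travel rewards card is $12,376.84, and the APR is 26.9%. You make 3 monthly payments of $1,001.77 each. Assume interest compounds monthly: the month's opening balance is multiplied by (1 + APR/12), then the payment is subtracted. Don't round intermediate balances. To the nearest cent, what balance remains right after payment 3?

Monthly rate r = 26.9%/12 = 2.24167% = 0.0224167.
Each month: B ← B·(1+r) − $1,001.77.
Month 1: interest $277.45; balance after payment $11,652.52.
Month 2: interest $261.21; balance after payment $10,911.96.
Month 3: interest $244.61; balance after payment $10,154.80.

$10,154.80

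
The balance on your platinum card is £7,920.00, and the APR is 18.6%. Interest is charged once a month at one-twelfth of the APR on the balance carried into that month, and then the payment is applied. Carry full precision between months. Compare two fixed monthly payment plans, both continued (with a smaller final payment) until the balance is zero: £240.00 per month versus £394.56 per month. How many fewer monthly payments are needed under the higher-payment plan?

22 fewer payments

Monthly rate r = 18.6%/12 = 1.55% = 0.0155.
At £240.00/mo: n = ⌈−ln(1 − rB₀/P)/ln(1+r)⌉ = 47 payments (last £139.09); total interest = total paid − £7,920.00 = £3,259.09.
At £394.56/mo: 25 payments (last £91.82); total interest £1,641.26.
Payments saved = 47 − 25 = 22.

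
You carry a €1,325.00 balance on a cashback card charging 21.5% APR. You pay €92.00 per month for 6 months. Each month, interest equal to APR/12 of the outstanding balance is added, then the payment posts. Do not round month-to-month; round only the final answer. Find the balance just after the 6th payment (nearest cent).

€896.65

Monthly rate r = 21.5%/12 = 1.79167% = 0.0179167.
Each month: B ← B·(1+r) − €92.00.
Month 1: interest €23.74; balance after payment €1,256.74.
Month 2: interest €22.52; balance after payment €1,187.26.
Month 3: interest €21.27; balance after payment €1,116.53.
Month 4: interest €20.00; balance after payment €1,044.53.
Month 5: interest €18.71; balance after payment €971.25.
Month 6: interest €17.40; balance after payment €896.65.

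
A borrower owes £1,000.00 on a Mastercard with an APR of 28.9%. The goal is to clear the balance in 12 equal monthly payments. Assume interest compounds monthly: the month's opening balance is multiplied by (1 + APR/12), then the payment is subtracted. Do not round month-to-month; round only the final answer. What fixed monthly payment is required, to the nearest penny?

Monthly rate r = 28.9%/12 = 2.40833% = 0.0240833.
Level-payment amortization: P = B₀·r / (1 − (1+r)^(−n)) = 1000.00·0.0240833 / (1 − 1.02408^(−12)).
Denominator 1 − (1+r)^(−12) = 0.248417911.
P = 24.0833 / 0.248417911 ≈ 96.95.

£96.95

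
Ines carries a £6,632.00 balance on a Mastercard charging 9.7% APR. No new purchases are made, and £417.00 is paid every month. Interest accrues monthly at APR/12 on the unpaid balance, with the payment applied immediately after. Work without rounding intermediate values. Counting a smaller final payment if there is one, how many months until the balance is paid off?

18 payments

Monthly rate r = 9.7%/12 = 0.808333% = 0.00808333.
Recurrence: B ← B·(1+r) − £417.00.
Month 1: interest £53.61; balance after payment £6,268.61.
Month 2: interest £50.67; balance after payment £5,902.28.
Closed form: n = −ln(1 − rB₀/P)/ln(1+r) = −ln(0.87144)/ln(1.00808) ≈ 17.092, so the balance reaches zero during payment 18.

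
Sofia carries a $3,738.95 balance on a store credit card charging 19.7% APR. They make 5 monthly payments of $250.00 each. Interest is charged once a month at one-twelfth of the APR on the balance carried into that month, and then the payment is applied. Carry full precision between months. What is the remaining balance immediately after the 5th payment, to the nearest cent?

$2,764.38

Monthly rate r = 19.7%/12 = 1.64167% = 0.0164167.
Each month: B ← B·(1+r) − $250.00.
Month 1: interest $61.38; balance after payment $3,550.33.
Month 2: interest $58.28; balance after payment $3,358.62.
Month 3: interest $55.14; balance after payment $3,163.75.
Month 4: interest $51.94; balance after payment $2,965.69.
Month 5: interest $48.69; balance after payment $2,764.38.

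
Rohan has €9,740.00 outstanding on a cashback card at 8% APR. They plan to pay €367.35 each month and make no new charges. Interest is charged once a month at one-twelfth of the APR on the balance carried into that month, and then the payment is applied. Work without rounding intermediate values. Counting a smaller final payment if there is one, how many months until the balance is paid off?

30 payments

Monthly rate r = 8%/12 = 0.666667% = 0.00666667.
Recurrence: B ← B·(1+r) − €367.35.
Month 1: interest €64.93; balance after payment €9,437.58.
Month 2: interest €62.92; balance after payment €9,133.15.
Closed form: n = −ln(1 − rB₀/P)/ln(1+r) = −ln(0.82324)/ln(1.00667) ≈ 29.274, so the balance reaches zero during payment 30.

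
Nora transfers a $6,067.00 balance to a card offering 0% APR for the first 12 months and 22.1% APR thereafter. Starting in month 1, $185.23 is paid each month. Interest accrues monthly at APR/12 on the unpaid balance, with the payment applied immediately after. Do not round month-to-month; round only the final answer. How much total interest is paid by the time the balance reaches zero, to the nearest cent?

$1,044.62

Promo months 1–12 at r₀ = 0%/12 = 0; months 13+ at r₁ = 22.1%/12 = 0.0184167.
After month 12 (no interest yet): B = $6,067.00 − 12·$185.23 = $3,844.24.
Then at r₁ with $185.23/mo: n₂ = −ln(1 − r₁·B/P)/ln(1+r₁) ≈ 26.39 → 27 more payments.
Total paid = 38·$185.23 + $72.88 = $7,111.62; interest = $7,111.62 − $6,067.00 = $1,044.62.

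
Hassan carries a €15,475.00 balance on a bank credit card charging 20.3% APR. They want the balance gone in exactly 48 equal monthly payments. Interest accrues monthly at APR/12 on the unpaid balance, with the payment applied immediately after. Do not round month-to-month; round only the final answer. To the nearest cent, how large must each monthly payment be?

Monthly rate r = 20.3%/12 = 1.69167% = 0.0169167.
Level-payment amortization: P = B₀·r / (1 − (1+r)^(−n)) = 15475.00·0.0169167 / (1 − 1.01692^(−48)).
Denominator 1 − (1+r)^(−48) = 0.553005202.
P = 261.785 / 0.553005202 ≈ 473.39.

€473.39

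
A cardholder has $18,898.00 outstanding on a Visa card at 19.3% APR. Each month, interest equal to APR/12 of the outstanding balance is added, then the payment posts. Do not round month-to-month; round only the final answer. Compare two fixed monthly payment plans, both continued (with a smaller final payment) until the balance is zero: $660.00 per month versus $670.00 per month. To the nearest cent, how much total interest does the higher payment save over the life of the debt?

$145.45

Monthly rate r = 19.3%/12 = 1.60833% = 0.0160833.
At $660.00/mo: n = ⌈−ln(1 − rB₀/P)/ln(1+r)⌉ = 39 payments (last $449.74); total interest = total paid − $18,898.00 = $6,631.74.
At $670.00/mo: 38 payments (last $594.29); total interest $6,486.29.
Interest saved = $6,631.74 − $6,486.29 = $145.45.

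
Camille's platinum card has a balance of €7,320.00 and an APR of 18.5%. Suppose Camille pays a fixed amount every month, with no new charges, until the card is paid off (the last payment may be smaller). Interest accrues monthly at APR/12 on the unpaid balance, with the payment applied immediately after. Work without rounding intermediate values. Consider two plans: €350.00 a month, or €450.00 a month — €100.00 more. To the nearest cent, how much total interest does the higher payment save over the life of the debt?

€412.74

Monthly rate r = 18.5%/12 = 1.54167% = 0.0154167.
At €350.00/mo: n = ⌈−ln(1 − rB₀/P)/ln(1+r)⌉ = 26 payments (last €155.41); total interest = total paid − €7,320.00 = €1,585.41.
At €450.00/mo: 19 payments (last €392.67); total interest €1,172.67.
Interest saved = €1,585.41 − €1,172.67 = €412.74.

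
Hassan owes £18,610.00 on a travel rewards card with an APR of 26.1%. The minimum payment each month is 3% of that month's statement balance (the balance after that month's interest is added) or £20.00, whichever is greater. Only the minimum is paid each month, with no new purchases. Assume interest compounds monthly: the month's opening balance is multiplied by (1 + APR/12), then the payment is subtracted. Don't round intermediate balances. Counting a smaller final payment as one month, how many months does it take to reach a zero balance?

Monthly rate r = 26.1%/12 = 2.175% = 0.02175.
While 3% of the post-interest balance exceeds £20.00, each month B ← (B·(1+r))·(1 − 0.03), i.e. B shrinks by the factor (1+r)·0.97 = 0.9911.
This holds for months 1–375. Entering month 376 the balance is £650.71; 3% of the post-interest balance is now below £20.00, so the flat £20.00 minimum applies from here.
From month 376 a fixed £20.00 at rate r clears £650.71 in 58 more payments. Total: 375 + 58 = 433 months.

433 months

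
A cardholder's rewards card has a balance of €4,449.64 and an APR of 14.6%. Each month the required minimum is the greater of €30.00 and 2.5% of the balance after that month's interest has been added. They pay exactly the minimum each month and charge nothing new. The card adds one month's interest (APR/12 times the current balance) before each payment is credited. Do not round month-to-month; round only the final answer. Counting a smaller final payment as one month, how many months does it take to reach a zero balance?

155 months

Monthly rate r = 14.6%/12 = 1.21667% = 0.0121667.
While 2.5% of the post-interest balance exceeds €30.00, each month B ← (B·(1+r))·(1 − 0.025), i.e. B shrinks by the factor (1+r)·0.975 = 0.98686.
This holds for months 1–101. Entering month 102 the balance is €1,170.16; 2.5% of the post-interest balance is now below €30.00, so the flat €30.00 minimum applies from here.
From month 102 a fixed €30.00 at rate r clears €1,170.16 in 54 more payments. Total: 101 + 54 = 155 months.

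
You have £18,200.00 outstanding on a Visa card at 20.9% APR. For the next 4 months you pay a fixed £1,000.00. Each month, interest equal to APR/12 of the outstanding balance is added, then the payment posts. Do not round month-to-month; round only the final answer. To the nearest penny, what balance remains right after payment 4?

Monthly rate r = 20.9%/12 = 1.74167% = 0.0174167.
Each month: B ← B·(1+r) − £1,000.00.
Month 1: interest £316.98; balance after payment £17,516.98.
Month 2: interest £305.09; balance after payment £16,822.07.
Month 3: interest £292.98; balance after payment £16,115.06.
Month 4: interest £280.67; balance after payment £15,395.73.

£15,395.73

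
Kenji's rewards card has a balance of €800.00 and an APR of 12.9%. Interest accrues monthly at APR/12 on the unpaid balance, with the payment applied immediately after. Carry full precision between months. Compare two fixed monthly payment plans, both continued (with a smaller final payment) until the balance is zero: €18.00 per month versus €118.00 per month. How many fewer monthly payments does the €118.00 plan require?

53 fewer payments

Monthly rate r = 12.9%/12 = 1.075% = 0.01075.
At €18.00/mo: n = ⌈−ln(1 − rB₀/P)/ln(1+r)⌉ = 61 payments (last €13.66); total interest = total paid − €800.00 = €293.66.
At €118.00/mo: 8 payments (last €9.15); total interest €35.15.
Payments saved = 61 − 8 = 53.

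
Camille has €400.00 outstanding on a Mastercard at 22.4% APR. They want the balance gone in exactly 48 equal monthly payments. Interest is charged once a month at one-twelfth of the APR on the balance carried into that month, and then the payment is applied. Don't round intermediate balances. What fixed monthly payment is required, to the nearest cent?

Monthly rate r = 22.4%/12 = 1.86667% = 0.0186667.
Level-payment amortization: P = B₀·r / (1 − (1+r)^(−n)) = 400.00·0.0186667 / (1 − 1.01867^(−48)).
Denominator 1 − (1+r)^(−48) = 0.588415102.
P = 7.46667 / 0.588415102 ≈ 12.69.

€12.69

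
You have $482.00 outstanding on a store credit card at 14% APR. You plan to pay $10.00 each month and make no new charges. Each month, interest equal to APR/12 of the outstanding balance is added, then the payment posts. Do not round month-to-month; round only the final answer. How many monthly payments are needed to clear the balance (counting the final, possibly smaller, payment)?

Monthly rate r = 14%/12 = 1.16667% = 0.0116667.
Recurrence: B ← B·(1+r) − $10.00.
Month 1: interest $5.62; balance after payment $477.62.
Month 2: interest $5.57; balance after payment $473.20.
Closed form: n = −ln(1 − rB₀/P)/ln(1+r) = −ln(0.43767)/ln(1.01167) ≈ 71.238, so the balance reaches zero during payment 72.

72 months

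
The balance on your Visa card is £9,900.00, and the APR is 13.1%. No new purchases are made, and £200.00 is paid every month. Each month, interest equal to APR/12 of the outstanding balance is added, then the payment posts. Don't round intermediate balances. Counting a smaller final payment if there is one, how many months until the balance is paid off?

72 months

Monthly rate r = 13.1%/12 = 1.09167% = 0.0109167.
Recurrence: B ← B·(1+r) − £200.00.
Month 1: interest £108.08; balance after payment £9,808.08.
Month 2: interest £107.07; balance after payment £9,715.15.
Closed form: n = −ln(1 − rB₀/P)/ln(1+r) = −ln(0.45962)/ln(1.01092) ≈ 71.595, so the balance reaches zero during payment 72.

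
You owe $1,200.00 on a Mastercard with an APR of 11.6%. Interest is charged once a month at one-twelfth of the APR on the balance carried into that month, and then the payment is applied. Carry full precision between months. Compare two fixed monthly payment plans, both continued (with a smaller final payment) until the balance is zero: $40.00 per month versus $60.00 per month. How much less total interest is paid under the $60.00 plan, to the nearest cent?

Monthly rate r = 11.6%/12 = 0.966667% = 0.00966667.
At $40.00/mo: n = ⌈−ln(1 − rB₀/P)/ln(1+r)⌉ = 36 payments (last $24.09); total interest = total paid − $1,200.00 = $224.09.
At $60.00/mo: 23 payments (last $20.02); total interest $140.02.
Interest saved = $224.09 − $140.02 = $84.07.

$84.07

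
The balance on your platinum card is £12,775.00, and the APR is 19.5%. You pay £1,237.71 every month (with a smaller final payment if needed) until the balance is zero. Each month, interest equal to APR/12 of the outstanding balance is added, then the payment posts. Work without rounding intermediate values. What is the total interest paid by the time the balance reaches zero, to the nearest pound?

Monthly rate r = 19.5%/12 = 1.625% = 0.01625.
Payoff takes n = ⌈−ln(1 − rB₀/P)/ln(1+r)⌉ = ⌈11.389⌉ = 12 payments; the last is £484.43.
Total paid = 11·£1,237.71 + £484.43 = £14,099.24.
Total interest = total paid − principal = £14,099.24 − £12,775.00 = £1,324.24.

£1,324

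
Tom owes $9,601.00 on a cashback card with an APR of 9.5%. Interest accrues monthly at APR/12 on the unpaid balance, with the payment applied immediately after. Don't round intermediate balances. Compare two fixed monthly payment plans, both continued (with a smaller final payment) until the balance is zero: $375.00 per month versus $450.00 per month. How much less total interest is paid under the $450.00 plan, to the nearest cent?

Monthly rate r = 9.5%/12 = 0.791667% = 0.00791667.
At $375.00/mo: n = ⌈−ln(1 − rB₀/P)/ln(1+r)⌉ = 29 payments (last $272.08); total interest = total paid − $9,601.00 = $1,171.08.
At $450.00/mo: 24 payments (last $208.54); total interest $957.54.
Interest saved = $1,171.08 − $957.54 = $213.54.

$213.54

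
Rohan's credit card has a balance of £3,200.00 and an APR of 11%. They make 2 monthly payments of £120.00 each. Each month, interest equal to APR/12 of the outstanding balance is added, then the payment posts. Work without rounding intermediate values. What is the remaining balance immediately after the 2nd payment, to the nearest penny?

Monthly rate r = 11%/12 = 0.916667% = 0.00916667.
Each month: B ← B·(1+r) − £120.00.
Month 1: interest £29.33; balance after payment £3,109.33.
Month 2: interest £28.50; balance after payment £3,017.84.

£3,017.84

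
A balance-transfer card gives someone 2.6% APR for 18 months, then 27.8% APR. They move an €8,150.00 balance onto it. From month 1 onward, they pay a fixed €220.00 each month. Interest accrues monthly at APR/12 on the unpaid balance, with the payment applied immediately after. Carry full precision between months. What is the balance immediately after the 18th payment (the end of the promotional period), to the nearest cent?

Promo months 1–18 at r₀ = 2.6%/12 = 0.00216667; months 19+ at r₁ = 27.8%/12 = 0.0231667.
After month 18: iterate B ← B·(1+r₀) − €220.00 for 18 months → €4,439.99.

€4,439.99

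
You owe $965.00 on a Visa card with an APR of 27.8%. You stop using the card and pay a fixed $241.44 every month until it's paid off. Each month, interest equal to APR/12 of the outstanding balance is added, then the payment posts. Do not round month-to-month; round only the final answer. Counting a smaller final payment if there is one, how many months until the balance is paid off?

5 months

Monthly rate r = 27.8%/12 = 2.31667% = 0.0231667.
Recurrence: B ← B·(1+r) − $241.44.
Month 1: interest $22.36; balance after payment $745.92.
Month 2: interest $17.28; balance after payment $521.76.
Month 3: interest $12.09; balance after payment $292.40.
Month 4: interest $6.77; balance after payment $57.74.
Month 5: interest $1.34; balance after payment $0.00.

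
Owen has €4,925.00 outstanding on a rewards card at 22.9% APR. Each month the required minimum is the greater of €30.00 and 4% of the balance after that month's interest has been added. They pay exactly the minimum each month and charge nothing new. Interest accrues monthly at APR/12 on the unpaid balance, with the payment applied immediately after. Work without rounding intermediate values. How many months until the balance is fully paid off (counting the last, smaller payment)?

Monthly rate r = 22.9%/12 = 1.90833% = 0.0190833.
While 4% of the post-interest balance exceeds €30.00, each month B ← (B·(1+r))·(1 − 0.04), i.e. B shrinks by the factor (1+r)·0.96 = 0.97832.
This holds for months 1–87. Entering month 88 the balance is €731.56; 4% of the post-interest balance is now below €30.00, so the flat €30.00 minimum applies from here.
From month 88 a fixed €30.00 at rate r clears €731.56 in 34 more payments. Total: 87 + 34 = 121 months.

121 months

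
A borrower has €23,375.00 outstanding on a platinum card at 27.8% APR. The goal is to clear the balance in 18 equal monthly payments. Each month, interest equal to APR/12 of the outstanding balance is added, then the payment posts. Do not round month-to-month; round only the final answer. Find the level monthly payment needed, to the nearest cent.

€1,602.91

Monthly rate r = 27.8%/12 = 2.31667% = 0.0231667.
Level-payment amortization: P = B₀·r / (1 − (1+r)^(−n)) = 23375.00·0.0231667 / (1 − 1.02317^(−18)).
Denominator 1 − (1+r)^(−18) = 0.337836701.
P = 541.521 / 0.337836701 ≈ 1602.91.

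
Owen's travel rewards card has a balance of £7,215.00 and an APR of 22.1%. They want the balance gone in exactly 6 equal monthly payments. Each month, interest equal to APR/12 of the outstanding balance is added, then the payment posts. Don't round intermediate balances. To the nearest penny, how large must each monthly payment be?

£1,281.19

Monthly rate r = 22.1%/12 = 1.84167% = 0.0184167.
Level-payment amortization: P = B₀·r / (1 − (1+r)^(−n)) = 7215.00·0.0184167 / (1 − 1.01842^(−6)).
Denominator 1 − (1+r)^(−6) = 0.103713177.
P = 132.876 / 0.103713177 ≈ 1281.19.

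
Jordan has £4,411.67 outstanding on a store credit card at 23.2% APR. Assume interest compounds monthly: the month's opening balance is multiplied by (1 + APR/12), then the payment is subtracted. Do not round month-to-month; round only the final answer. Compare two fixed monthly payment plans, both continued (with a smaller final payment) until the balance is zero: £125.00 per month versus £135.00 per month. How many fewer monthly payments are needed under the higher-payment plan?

Monthly rate r = 23.2%/12 = 1.93333% = 0.0193333.
At £125.00/mo: n = ⌈−ln(1 − rB₀/P)/ln(1+r)⌉ = 60 payments (last £111.01); total interest = total paid − £4,411.67 = £3,074.34.
At £135.00/mo: 53 payments (last £23.99); total interest £2,632.32.
Payments saved = 60 − 53 = 7.

7 fewer payments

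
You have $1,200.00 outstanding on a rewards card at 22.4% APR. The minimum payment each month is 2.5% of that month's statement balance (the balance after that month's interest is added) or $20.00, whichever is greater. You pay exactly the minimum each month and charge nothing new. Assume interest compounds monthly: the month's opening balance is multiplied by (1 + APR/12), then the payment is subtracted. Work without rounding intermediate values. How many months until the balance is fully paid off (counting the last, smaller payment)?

134 months

Monthly rate r = 22.4%/12 = 1.86667% = 0.0186667.
While 2.5% of the post-interest balance exceeds $20.00, each month B ← (B·(1+r))·(1 − 0.025), i.e. B shrinks by the factor (1+r)·0.975 = 0.9932.
This holds for months 1–63. Entering month 64 the balance is $780.72; 2.5% of the post-interest balance is now below $20.00, so the flat $20.00 minimum applies from here.
From month 64 a fixed $20.00 at rate r clears $780.72 in 71 more payments. Total: 63 + 71 = 134 months.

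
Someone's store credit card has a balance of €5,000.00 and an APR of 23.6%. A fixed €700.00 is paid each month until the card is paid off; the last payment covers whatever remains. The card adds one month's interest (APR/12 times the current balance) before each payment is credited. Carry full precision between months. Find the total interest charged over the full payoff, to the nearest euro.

€442

Monthly rate r = 23.6%/12 = 1.96667% = 0.0196667.
Payoff takes n = ⌈−ln(1 − rB₀/P)/ln(1+r)⌉ = ⌈7.773⌉ = 8 payments; the last is €541.99.
Total paid = 7·€700.00 + €541.99 = €5,441.99.
Total interest = total paid − principal = €5,441.99 − €5,000.00 = €441.99.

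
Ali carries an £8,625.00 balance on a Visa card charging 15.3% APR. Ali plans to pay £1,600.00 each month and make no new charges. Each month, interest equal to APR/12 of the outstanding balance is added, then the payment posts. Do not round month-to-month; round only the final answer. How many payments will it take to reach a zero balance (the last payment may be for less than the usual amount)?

Monthly rate r = 15.3%/12 = 1.275% = 0.01275.
Recurrence: B ← B·(1+r) − £1,600.00.
Month 1: interest £109.97; balance after payment £7,134.97.
Month 2: interest £90.97; balance after payment £5,625.94.
Month 3: interest £71.73; balance after payment £4,097.67.
Month 4: interest £52.25; balance after payment £2,549.92.
Month 5: interest £32.51; balance after payment £982.43.
Month 6: interest £12.53; balance after payment £0.00.

6 payments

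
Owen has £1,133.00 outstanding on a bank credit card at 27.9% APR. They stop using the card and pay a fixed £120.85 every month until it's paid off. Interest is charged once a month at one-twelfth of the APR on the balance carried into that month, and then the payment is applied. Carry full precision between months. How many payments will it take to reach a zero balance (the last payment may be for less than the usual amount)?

Monthly rate r = 27.9%/12 = 2.325% = 0.02325.
Recurrence: B ← B·(1+r) − £120.85.
Month 1: interest £26.34; balance after payment £1,038.49.
Month 2: interest £24.14; balance after payment £941.79.
Closed form: n = −ln(1 − rB₀/P)/ln(1+r) = −ln(0.78203)/ln(1.02325) ≈ 10.697, so the balance reaches zero during payment 11.

11 months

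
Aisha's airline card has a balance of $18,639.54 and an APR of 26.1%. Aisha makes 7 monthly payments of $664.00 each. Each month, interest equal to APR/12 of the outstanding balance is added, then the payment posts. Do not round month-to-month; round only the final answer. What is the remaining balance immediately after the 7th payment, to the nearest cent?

Monthly rate r = 26.1%/12 = 2.175% = 0.02175.
Each month: B ← B·(1+r) − $664.00.
Month 1: interest $405.41; balance after payment $18,380.95.
Month 2: interest $399.79; balance after payment $18,116.74.
Month 3: interest $394.04; balance after payment $17,846.77.
Month 4: interest $388.17; balance after payment $17,570.94.
Month 5: interest $382.17; balance after payment $17,289.11.
Month 6: interest $376.04; balance after payment $17,001.15.
Month 7: interest $369.77; balance after payment $16,706.92.

$16,706.92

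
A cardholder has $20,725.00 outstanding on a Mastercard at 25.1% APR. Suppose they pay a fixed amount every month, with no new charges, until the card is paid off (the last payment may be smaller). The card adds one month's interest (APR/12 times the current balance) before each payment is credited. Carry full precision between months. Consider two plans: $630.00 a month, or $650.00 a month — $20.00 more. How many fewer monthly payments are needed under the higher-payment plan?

3 fewer payments

Monthly rate r = 25.1%/12 = 2.09167% = 0.0209167.
At $630.00/mo: n = ⌈−ln(1 − rB₀/P)/ln(1+r)⌉ = 57 payments (last $177.69); total interest = total paid − $20,725.00 = $14,732.69.
At $650.00/mo: 54 payments (last $70.47); total interest $13,795.47.
Payments saved = 57 − 54 = 3.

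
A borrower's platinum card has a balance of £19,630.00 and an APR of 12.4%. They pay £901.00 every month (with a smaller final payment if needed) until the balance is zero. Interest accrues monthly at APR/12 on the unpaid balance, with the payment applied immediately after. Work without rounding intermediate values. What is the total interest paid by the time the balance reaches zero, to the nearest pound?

Monthly rate r = 12.4%/12 = 1.03333% = 0.0103333.
Payoff takes n = ⌈−ln(1 − rB₀/P)/ln(1+r)⌉ = ⌈24.811⌉ = 25 payments; the last is £731.16.
Total paid = 24·£901.00 + £731.16 = £22,355.16.
Total interest = total paid − principal = £22,355.16 − £19,630.00 = £2,725.16.

£2,725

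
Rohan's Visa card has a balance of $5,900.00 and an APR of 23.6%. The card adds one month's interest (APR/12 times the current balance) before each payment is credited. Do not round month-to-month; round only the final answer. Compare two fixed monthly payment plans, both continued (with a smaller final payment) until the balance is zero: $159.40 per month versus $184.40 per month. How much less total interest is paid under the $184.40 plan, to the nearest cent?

Monthly rate r = 23.6%/12 = 1.96667% = 0.0196667.
At $159.40/mo: n = ⌈−ln(1 − rB₀/P)/ln(1+r)⌉ = 67 payments (last $133.82); total interest = total paid − $5,900.00 = $4,754.22.
At $184.40/mo: 51 payments (last $174.62); total interest $3,494.62.
Interest saved = $4,754.22 − $3,494.62 = $1,259.60.

$1,259.60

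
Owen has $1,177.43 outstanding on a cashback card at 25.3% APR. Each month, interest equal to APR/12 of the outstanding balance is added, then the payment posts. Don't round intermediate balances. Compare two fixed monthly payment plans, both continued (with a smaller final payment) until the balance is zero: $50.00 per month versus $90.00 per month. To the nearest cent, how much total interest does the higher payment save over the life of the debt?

$252.02

Monthly rate r = 25.3%/12 = 2.10833% = 0.0210833.
At $50.00/mo: n = ⌈−ln(1 − rB₀/P)/ln(1+r)⌉ = 33 payments (last $44.35); total interest = total paid − $1,177.43 = $466.92.
At $90.00/mo: 16 payments (last $42.33); total interest $214.90.
Interest saved = $466.92 − $214.90 = $252.02.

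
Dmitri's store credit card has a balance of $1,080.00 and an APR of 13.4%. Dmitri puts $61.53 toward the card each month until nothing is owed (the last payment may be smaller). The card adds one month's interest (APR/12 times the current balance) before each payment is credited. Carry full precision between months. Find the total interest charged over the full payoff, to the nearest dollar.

$129

Monthly rate r = 13.4%/12 = 1.11667% = 0.0111667.
Payoff takes n = ⌈−ln(1 − rB₀/P)/ln(1+r)⌉ = ⌈19.645⌉ = 20 payments; the last is $39.79.
Total paid = 19·$61.53 + $39.79 = $1,208.86.
Total interest = total paid − principal = $1,208.86 − $1,080.00 = $128.86.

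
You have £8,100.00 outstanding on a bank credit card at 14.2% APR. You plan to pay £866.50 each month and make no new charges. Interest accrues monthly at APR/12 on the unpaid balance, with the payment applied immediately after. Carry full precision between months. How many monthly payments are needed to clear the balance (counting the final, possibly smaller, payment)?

10 payments

Monthly rate r = 14.2%/12 = 1.18333% = 0.0118333.
Recurrence: B ← B·(1+r) − £866.50.
Month 1: interest £95.85; balance after payment £7,329.35.
Month 2: interest £86.73; balance after payment £6,549.58.
Closed form: n = −ln(1 − rB₀/P)/ln(1+r) = −ln(0.88938)/ln(1.01183) ≈ 9.965, so the balance reaches zero during payment 10.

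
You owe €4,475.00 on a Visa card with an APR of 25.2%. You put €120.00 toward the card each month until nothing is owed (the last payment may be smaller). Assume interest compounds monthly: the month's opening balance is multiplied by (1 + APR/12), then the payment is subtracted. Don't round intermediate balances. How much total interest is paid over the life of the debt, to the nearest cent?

Monthly rate r = 25.2%/12 = 2.1% = 0.021.
Payoff takes n = ⌈−ln(1 − rB₀/P)/ln(1+r)⌉ = ⌈73.544⌉ = 74 payments; the last is €65.61.
Total paid = 73·€120.00 + €65.61 = €8,825.61.
Total interest = total paid − principal = €8,825.61 − €4,475.00 = €4,350.61.

€4,350.61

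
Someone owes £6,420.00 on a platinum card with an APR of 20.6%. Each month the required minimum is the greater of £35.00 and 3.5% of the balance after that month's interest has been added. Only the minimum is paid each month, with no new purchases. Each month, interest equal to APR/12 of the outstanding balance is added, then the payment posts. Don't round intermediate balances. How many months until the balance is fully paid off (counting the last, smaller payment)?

140 months

Monthly rate r = 20.6%/12 = 1.71667% = 0.0171667.
While 3.5% of the post-interest balance exceeds £35.00, each month B ← (B·(1+r))·(1 − 0.035), i.e. B shrinks by the factor (1+r)·0.965 = 0.98157.
This holds for months 1–101. Entering month 102 the balance is £980.39; 3.5% of the post-interest balance is now below £35.00, so the flat £35.00 minimum applies from here.
From month 102 a fixed £35.00 at rate r clears £980.39 in 39 more payments. Total: 101 + 39 = 140 months.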